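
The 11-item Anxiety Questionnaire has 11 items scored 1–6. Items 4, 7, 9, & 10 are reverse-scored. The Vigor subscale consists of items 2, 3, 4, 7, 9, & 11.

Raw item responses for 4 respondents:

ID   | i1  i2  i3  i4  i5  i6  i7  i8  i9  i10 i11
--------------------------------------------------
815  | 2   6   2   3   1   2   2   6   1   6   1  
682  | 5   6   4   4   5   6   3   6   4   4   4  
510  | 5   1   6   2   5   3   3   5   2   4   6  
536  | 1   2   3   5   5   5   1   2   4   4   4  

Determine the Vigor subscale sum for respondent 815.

24

Respondent 815 raw: 2, 6, 2, 3, 1, 2, 2, 6, 1, 6, 1.
Vigor items: 2, 3, 4, 7, 9, 11.
Reverse-coded (reverse-coded value = 7 − response):
  item 2: 6
  item 3: 2
  item 4: 7 − 3 = 4
  item 7: 7 − 2 = 5
  item 9: 7 − 1 = 6
  item 11: 1
Sum = 6 + 2 + 4 + 5 + 6 + 1 = 24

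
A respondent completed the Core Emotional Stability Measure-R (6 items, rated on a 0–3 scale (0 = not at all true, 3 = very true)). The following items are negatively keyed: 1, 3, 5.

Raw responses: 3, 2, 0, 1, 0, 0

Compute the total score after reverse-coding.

Reverse-coded items (on a 0–3 scale, reversed = 3 − raw):
  item 1: 3 − 3 = 0
  item 3: 3 − 0 = 3
  item 5: 3 − 0 = 3
After reverse-coding: 0, 2, 3, 1, 3, 0
Total = 0 + 2 + 3 + 1 + 3 + 0 = 9

9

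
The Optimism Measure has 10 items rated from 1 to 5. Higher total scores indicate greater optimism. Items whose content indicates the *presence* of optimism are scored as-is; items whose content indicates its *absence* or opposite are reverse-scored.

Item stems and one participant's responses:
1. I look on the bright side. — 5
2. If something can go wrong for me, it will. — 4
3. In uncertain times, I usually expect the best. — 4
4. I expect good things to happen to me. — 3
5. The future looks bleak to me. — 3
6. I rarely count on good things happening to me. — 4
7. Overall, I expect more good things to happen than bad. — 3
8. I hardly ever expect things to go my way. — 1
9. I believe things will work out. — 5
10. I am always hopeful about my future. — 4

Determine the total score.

36

Items 2, 5, 6, 8 describe the absence/opposite of optimism → reverse-score.
reversed = (1+5) − raw = 6 − raw.
  item 1: 5
  item 2: 6 − 4 = 2
  item 3: 4
  item 4: 3
  item 5: 6 − 3 = 3
  item 6: 6 − 4 = 2
  item 7: 3
  item 8: 6 − 1 = 5
  item 9: 5
  item 10: 4
Total = 5 + 2 + 4 + 3 + 3 + 2 + 3 + 5 + 5 + 4 = 36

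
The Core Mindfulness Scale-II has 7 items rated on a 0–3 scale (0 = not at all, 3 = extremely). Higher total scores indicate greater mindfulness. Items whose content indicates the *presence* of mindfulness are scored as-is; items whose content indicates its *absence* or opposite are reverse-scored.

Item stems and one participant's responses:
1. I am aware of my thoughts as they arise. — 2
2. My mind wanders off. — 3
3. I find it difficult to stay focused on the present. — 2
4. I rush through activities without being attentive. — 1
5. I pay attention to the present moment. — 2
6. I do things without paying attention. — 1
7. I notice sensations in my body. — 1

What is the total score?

10

Items 2, 3, 4, 6 describe the absence/opposite of mindfulness → reverse-score.
on a 0–3 scale, reversed = 3 − raw.
  item 1: 2
  item 2: 3 − 3 = 0
  item 3: 3 − 2 = 1
  item 4: 3 − 1 = 2
  item 5: 2
  item 6: 3 − 1 = 2
  item 7: 1
Total = 2 + 0 + 1 + 2 + 2 + 2 + 1 = 10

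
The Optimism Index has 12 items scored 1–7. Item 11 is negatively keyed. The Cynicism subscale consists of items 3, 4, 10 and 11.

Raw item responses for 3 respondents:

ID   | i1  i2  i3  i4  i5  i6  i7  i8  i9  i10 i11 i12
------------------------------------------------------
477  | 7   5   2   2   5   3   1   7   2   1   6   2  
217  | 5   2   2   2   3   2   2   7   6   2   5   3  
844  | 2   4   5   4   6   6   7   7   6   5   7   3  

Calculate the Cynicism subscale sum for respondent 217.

Respondent 217 raw: 5, 2, 2, 2, 3, 2, 2, 7, 6, 2, 5, 3.
Cynicism items: 3, 4, 10, 11.
Reverse-coded (reversed = (1+7) − raw = 8 − raw):
  item 3: 2
  item 4: 2
  item 10: 2
  item 11: 8 − 5 = 3
Sum = 2 + 2 + 2 + 3 = 9

9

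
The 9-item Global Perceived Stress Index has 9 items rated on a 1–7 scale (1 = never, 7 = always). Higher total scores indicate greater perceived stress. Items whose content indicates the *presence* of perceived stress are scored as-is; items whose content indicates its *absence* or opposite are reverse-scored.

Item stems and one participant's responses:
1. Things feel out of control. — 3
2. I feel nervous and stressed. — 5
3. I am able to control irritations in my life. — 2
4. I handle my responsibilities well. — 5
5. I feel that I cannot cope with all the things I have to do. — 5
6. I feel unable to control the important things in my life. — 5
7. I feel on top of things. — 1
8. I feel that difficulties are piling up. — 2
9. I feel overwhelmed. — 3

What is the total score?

39

Items 3, 4, 7 describe the absence/opposite of perceived stress → reverse-score.
reversed = (1+7) − raw = 8 − raw.
  item 1: 3
  item 2: 5
  item 3: 8 − 2 = 6
  item 4: 8 − 5 = 3
  item 5: 5
  item 6: 5
  item 7: 8 − 1 = 7
  item 8: 2
  item 9: 3
Total = 3 + 5 + 6 + 3 + 5 + 5 + 7 + 2 + 3 = 39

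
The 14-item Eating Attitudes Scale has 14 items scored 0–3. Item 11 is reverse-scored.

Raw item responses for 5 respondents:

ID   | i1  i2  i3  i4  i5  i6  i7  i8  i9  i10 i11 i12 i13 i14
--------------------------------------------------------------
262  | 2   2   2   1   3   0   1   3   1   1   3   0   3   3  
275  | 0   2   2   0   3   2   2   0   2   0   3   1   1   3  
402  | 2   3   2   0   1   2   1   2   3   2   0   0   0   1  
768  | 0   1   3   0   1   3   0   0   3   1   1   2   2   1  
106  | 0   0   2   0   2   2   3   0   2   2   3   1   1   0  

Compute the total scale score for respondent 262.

Respondent 262 raw: 2, 2, 2, 1, 3, 0, 1, 3, 1, 1, 3, 0, 3, 3.
Reverse-coded (reversed = (0+3) − raw = 3 − raw):
  item 1: 2
  item 2: 2
  item 3: 2
  item 4: 1
  item 5: 3
  item 6: 0
  item 7: 1
  item 8: 3
  item 9: 1
  item 10: 1
  item 11: 3 − 3 = 0
  item 12: 0
  item 13: 3
  item 14: 3
Sum = 2 + 2 + 2 + 1 + 3 + 0 + 1 + 3 + 1 + 1 + 0 + 0 + 3 + 3 = 22

22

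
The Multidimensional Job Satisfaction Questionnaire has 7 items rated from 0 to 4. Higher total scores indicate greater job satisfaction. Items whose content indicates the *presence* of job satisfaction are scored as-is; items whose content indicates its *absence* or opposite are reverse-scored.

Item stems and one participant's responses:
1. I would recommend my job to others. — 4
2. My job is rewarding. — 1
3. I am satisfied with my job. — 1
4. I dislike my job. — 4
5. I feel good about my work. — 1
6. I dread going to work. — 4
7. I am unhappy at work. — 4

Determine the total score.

Items 4, 6, 7 describe the absence/opposite of job satisfaction → reverse-score.
reverse-coded value = 4 − response.
  item 1: 4
  item 2: 1
  item 3: 1
  item 4: 4 − 4 = 0
  item 5: 1
  item 6: 4 − 4 = 0
  item 7: 4 − 4 = 0
Total = 4 + 1 + 1 + 0 + 1 + 0 + 0 = 7

7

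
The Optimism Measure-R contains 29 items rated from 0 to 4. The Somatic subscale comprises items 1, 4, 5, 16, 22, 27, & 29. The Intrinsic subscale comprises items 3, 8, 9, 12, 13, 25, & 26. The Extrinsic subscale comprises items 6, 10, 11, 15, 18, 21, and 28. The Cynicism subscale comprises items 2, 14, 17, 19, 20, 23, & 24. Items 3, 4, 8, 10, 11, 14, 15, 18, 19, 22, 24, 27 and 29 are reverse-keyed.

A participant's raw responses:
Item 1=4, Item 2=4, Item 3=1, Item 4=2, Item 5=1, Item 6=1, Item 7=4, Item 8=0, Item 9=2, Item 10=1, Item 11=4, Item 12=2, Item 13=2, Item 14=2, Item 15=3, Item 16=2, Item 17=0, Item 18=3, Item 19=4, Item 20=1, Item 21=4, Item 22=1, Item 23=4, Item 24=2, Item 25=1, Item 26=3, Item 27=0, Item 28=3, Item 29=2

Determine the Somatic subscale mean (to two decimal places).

Somatic items: 1, 4, 5, 16, 22, 27, 29.
Of these, items 4, 22, 27 and 29 are reverse-keyed; reverse-coded value = 4 − response.
  item 1: 4
  item 4: 4 − 2 = 2
  item 5: 1
  item 16: 2
  item 22: 4 − 1 = 3
  item 27: 4 − 0 = 4
  item 29: 4 − 2 = 2
Sum = 4 + 2 + 1 + 2 + 3 + 4 + 2 = 18
Mean = 18 / 7 = 2.57

2.57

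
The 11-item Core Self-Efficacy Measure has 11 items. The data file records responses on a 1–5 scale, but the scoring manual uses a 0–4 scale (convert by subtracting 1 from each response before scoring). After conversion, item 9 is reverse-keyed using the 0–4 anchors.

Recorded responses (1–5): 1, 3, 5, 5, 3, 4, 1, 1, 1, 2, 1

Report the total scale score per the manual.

Convert to 0–4: 0, 2, 4, 4, 2, 3, 0, 0, 0, 1, 0
Reverse-coded (reversed = (0+4) − raw = 4 − raw):
  item 9: 4 − 0 = 4
Scored: 0, 2, 4, 4, 2, 3, 0, 0, 4, 1, 0
Total = 20

20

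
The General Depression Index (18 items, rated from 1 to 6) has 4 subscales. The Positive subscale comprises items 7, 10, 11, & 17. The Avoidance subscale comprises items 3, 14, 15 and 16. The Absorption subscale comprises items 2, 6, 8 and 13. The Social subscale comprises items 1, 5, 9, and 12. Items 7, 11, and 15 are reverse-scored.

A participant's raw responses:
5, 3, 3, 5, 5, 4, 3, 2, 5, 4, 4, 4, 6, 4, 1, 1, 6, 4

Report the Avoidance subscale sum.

Avoidance items: 3, 14, 15, 16.
Of these, item 15 is reverse-scored; reverse-coded value = 7 − response.
  item 3: 3
  item 14: 4
  item 15: 7 − 1 = 6
  item 16: 1
Sum = 3 + 4 + 6 + 1 = 14

14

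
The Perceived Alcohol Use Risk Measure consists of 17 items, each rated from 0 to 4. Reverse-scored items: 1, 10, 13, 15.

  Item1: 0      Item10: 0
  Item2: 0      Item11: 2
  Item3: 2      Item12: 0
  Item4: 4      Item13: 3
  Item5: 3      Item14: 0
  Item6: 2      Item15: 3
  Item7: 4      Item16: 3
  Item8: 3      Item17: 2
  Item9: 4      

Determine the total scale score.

39

Apply reverse scoring (reversed = (0+4) − raw = 4 − raw):
  item 1: 4 − 0 = 4
  item 10: 4 − 0 = 4
  item 13: 4 − 3 = 1
  item 15: 4 − 3 = 1
Scored responses: 4, 0, 2, 4, 3, 2, 4, 3, 4, 4, 2, 0, 1, 0, 1, 3, 2
Total = 4 + 0 + 2 + 4 + 3 + 2 + 4 + 3 + 4 + 4 + 2 + 0 + 1 + 0 + 1 + 3 + 2 = 39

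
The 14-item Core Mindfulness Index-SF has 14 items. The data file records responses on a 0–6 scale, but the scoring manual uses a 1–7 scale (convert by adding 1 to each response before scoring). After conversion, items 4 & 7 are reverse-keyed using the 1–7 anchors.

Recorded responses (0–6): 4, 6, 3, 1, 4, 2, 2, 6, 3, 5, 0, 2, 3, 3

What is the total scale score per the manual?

Convert to 1–7: 5, 7, 4, 2, 5, 3, 3, 7, 4, 6, 1, 3, 4, 4
Reverse-coded (reverse-coded value = 8 − response):
  item 4: 8 − 2 = 6
  item 7: 8 − 3 = 5
Scored: 5, 7, 4, 6, 5, 3, 5, 7, 4, 6, 1, 3, 4, 4
Total = 64

64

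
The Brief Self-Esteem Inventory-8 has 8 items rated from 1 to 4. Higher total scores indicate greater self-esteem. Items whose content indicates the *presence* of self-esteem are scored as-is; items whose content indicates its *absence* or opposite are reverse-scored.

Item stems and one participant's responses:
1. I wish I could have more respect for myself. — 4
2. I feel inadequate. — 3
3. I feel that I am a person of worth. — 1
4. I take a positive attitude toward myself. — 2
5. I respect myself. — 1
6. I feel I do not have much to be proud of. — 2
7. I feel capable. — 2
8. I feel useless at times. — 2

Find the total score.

15

Items 1, 2, 6, 8 describe the absence/opposite of self-esteem → reverse-score.
reversed = (1+4) − raw = 5 − raw.
  item 1: 5 − 4 = 1
  item 2: 5 − 3 = 2
  item 3: 1
  item 4: 2
  item 5: 1
  item 6: 5 − 2 = 3
  item 7: 2
  item 8: 5 − 2 = 3
Total = 1 + 2 + 1 + 2 + 1 + 3 + 2 + 3 = 15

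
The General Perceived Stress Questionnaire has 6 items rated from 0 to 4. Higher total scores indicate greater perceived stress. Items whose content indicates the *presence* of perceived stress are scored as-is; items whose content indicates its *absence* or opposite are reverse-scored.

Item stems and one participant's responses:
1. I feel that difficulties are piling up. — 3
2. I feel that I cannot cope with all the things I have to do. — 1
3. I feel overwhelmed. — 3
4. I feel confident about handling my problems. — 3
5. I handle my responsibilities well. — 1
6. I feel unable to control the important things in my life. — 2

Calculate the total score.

13

Items 4, 5 describe the absence/opposite of perceived stress → reverse-score.
on a 0–4 scale, reversed = 4 − raw.
  item 1: 3
  item 2: 1
  item 3: 3
  item 4: 4 − 3 = 1
  item 5: 4 − 1 = 3
  item 6: 2
Total = 3 + 1 + 3 + 1 + 3 + 2 = 13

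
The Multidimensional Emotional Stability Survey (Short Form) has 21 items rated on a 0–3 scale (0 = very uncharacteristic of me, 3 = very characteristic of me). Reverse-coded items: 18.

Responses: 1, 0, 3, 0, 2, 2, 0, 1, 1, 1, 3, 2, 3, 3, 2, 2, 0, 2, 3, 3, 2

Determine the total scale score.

35

Raw sum = 36. Reverse-coded items: 18; their raw sum = 2.
Each reversal replaces raw with 3 − raw, changing the total by 3 − 2·raw per item.
Total = 36 + 1·3 − 2·2 = 36 + 3 − 4 = 35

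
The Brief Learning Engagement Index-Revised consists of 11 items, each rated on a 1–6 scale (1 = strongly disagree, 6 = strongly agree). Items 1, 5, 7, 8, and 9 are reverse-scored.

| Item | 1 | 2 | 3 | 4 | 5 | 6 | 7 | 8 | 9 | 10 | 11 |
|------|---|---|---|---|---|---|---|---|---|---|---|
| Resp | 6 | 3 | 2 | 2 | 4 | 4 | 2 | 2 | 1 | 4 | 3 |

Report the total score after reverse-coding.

38

Reversing items 1, 5, 7, 8 and 9 with 7 − raw:
Total = (7−6) + 3 + 2 + 2 + (7−4) + 4 + (7−2) + (7−2) + (7−1) + 4 + 3
      = 1 + 3 + 2 + 2 + 3 + 4 + 5 + 5 + 6 + 4 + 3 = 38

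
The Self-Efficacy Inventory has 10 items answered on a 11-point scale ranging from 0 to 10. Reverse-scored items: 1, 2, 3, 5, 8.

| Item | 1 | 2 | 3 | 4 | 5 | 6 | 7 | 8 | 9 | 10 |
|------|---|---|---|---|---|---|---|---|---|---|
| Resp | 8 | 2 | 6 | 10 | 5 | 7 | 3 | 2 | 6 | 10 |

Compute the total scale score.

Apply reverse scoring (reversed = (0+10) − raw = 10 − raw):
  item 1: 10 − 8 = 2
  item 2: 10 − 2 = 8
  item 3: 10 − 6 = 4
  item 5: 10 − 5 = 5
  item 8: 10 − 2 = 8
Scored responses: 2, 8, 4, 10, 5, 7, 3, 8, 6, 10
Total = 2 + 8 + 4 + 10 + 5 + 7 + 3 + 8 + 6 + 10 = 63

63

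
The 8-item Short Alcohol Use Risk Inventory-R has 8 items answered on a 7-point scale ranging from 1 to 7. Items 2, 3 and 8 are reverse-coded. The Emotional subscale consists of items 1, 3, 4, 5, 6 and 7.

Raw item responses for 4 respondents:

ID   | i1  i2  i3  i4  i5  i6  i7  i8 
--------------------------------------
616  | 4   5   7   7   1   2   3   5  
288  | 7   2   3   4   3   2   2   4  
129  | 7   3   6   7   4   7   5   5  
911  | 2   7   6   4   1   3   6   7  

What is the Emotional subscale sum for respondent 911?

Respondent 911 raw: 2, 7, 6, 4, 1, 3, 6, 7.
Emotional items: 1, 3, 4, 5, 6, 7.
Reverse-coded (on a 1–7 scale, reversed = 8 − raw):
  item 1: 2
  item 3: 8 − 6 = 2
  item 4: 4
  item 5: 1
  item 6: 3
  item 7: 6
Sum = 2 + 2 + 4 + 1 + 3 + 6 = 18

18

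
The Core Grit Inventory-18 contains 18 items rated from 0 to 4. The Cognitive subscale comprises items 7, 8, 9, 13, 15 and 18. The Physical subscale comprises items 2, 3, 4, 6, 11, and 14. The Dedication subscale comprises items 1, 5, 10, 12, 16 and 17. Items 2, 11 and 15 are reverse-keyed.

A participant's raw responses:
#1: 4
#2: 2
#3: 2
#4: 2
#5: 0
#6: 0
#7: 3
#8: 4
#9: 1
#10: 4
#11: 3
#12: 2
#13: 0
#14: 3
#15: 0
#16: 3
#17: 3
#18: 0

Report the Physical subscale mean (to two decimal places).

1.67

Physical items: 2, 3, 4, 6, 11, 14.
Of these, items 2 & 11 are reverse-keyed; reversed = (0+4) − raw = 4 − raw.
  item 2: 4 − 2 = 2
  item 3: 2
  item 4: 2
  item 6: 0
  item 11: 4 − 3 = 1
  item 14: 3
Sum = 2 + 2 + 2 + 0 + 1 + 3 = 10
Mean = 10 / 6 = 1.67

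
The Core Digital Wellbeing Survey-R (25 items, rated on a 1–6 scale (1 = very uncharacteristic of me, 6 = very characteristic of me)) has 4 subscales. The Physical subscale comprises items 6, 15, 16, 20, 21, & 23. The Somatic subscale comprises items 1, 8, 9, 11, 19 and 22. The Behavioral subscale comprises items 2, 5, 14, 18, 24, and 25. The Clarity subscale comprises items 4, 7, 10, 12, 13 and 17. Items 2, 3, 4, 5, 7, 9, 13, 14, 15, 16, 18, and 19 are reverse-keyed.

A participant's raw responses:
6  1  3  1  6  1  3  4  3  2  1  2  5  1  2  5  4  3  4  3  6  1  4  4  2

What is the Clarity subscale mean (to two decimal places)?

Clarity items: 4, 7, 10, 12, 13, 17.
Of these, items 4, 7 and 13 are reverse-keyed; reverse-coded value = 7 − response.
  item 4: 7 − 1 = 6
  item 7: 7 − 3 = 4
  item 10: 2
  item 12: 2
  item 13: 7 − 5 = 2
  item 17: 4
Sum = 6 + 4 + 2 + 2 + 2 + 4 = 20
Mean = 20 / 6 = 3.33

3.33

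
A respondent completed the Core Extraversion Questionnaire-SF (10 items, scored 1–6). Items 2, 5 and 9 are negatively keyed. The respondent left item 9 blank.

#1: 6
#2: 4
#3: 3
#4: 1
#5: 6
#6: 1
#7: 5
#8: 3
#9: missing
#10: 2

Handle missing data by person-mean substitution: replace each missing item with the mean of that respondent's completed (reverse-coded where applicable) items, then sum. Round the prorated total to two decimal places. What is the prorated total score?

Reverse-coded (on a 1–6 scale, reversed = 7 − raw):
  item 2: 7 − 4 = 3
  item 5: 7 − 6 = 1
Completed scored items (9 of 10): 6, 3, 3, 1, 1, 1, 5, 3, 2; sum = 25.
Person mean = 25 / 9 ≈ 2.7778
Prorated total = (25 / 9) × 10 = 27.78 (to 2 dp)

27.78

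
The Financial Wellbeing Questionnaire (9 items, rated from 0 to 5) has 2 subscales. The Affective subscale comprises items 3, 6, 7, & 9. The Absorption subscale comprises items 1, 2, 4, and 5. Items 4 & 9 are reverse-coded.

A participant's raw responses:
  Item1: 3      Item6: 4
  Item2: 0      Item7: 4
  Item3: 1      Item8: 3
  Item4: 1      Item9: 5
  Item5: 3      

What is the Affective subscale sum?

Affective items: 3, 6, 7, 9.
Of these, item 9 is reverse-coded; on a 0–5 scale, reversed = 5 − raw.
  item 3: 1
  item 6: 4
  item 7: 4
  item 9: 5 − 5 = 0
Sum = 1 + 4 + 4 + 0 = 9

9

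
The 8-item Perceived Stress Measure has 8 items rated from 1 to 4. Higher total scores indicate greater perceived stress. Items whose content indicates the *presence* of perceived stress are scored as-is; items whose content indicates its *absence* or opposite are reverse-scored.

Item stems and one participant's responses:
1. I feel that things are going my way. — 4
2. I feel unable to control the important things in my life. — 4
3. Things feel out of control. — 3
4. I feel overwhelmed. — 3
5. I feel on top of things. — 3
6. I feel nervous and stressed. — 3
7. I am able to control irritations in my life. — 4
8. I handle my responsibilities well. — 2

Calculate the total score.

Items 1, 5, 7, 8 describe the absence/opposite of perceived stress → reverse-score.
on a 1–4 scale, reversed = 5 − raw.
  item 1: 5 − 4 = 1
  item 2: 4
  item 3: 3
  item 4: 3
  item 5: 5 − 3 = 2
  item 6: 3
  item 7: 5 − 4 = 1
  item 8: 5 − 2 = 3
Total = 1 + 4 + 3 + 3 + 2 + 3 + 1 + 3 = 20

20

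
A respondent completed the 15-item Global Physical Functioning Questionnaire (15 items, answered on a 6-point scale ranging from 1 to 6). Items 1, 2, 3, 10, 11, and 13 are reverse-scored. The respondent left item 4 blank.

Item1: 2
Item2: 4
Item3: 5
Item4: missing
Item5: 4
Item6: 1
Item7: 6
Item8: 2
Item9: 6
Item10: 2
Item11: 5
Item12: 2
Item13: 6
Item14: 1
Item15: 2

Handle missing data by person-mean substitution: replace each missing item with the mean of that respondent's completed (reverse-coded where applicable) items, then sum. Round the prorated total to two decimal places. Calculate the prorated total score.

45.00

Reverse-coded (reversed = (1+6) − raw = 7 − raw):
  item 1: 7 − 2 = 5
  item 2: 7 − 4 = 3
  item 3: 7 − 5 = 2
  item 10: 7 − 2 = 5
  item 11: 7 − 5 = 2
  item 13: 7 − 6 = 1
Completed scored items (14 of 15): 5, 3, 2, 4, 1, 6, 2, 6, 5, 2, 2, 1, 1, 2; sum = 42.
Person mean = 42 / 14 ≈ 3.0000
Prorated total = (42 / 14) × 15 = 45.00 (to 2 dp)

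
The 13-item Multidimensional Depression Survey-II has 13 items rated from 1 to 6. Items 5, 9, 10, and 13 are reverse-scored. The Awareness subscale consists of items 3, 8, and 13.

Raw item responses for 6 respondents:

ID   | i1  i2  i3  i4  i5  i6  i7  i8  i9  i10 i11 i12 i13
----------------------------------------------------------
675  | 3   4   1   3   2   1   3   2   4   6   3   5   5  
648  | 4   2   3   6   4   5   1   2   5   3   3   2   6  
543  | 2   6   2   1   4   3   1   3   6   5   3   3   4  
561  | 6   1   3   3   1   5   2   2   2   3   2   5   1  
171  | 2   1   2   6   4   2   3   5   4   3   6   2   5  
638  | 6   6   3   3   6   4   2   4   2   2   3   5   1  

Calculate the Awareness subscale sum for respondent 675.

Respondent 675 raw: 3, 4, 1, 3, 2, 1, 3, 2, 4, 6, 3, 5, 5.
Awareness items: 3, 8, 13.
Reverse-coded (reverse-coded value = 7 − response):
  item 3: 1
  item 8: 2
  item 13: 7 − 5 = 2
Sum = 1 + 2 + 2 = 5

5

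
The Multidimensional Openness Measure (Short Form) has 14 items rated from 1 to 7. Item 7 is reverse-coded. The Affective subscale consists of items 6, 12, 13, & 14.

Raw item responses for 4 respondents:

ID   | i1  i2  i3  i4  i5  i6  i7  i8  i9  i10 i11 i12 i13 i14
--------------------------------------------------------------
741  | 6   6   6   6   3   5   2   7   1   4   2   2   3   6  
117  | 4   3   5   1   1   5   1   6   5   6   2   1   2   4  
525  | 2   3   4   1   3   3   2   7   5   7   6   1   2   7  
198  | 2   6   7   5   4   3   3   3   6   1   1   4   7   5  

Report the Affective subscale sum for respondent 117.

12

Respondent 117 raw: 4, 3, 5, 1, 1, 5, 1, 6, 5, 6, 2, 1, 2, 4.
Affective items: 6, 12, 13, 14.
Reverse-coded (reverse-coded value = 8 − response):
  item 6: 5
  item 12: 1
  item 13: 2
  item 14: 4
Sum = 5 + 1 + 2 + 4 = 12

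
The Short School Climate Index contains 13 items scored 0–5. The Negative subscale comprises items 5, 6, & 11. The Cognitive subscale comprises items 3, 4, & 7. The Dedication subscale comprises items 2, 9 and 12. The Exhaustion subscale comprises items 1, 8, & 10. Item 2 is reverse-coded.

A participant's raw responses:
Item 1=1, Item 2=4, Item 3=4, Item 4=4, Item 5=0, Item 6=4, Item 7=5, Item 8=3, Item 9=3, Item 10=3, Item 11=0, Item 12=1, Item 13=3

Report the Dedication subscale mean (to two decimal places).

Dedication items: 2, 9, 12.
Of these, item 2 is reverse-coded; reversed = (0+5) − raw = 5 − raw.
  item 2: 5 − 4 = 1
  item 9: 3
  item 12: 1
Sum = 1 + 3 + 1 = 5
Mean = 5 / 3 = 1.67

1.67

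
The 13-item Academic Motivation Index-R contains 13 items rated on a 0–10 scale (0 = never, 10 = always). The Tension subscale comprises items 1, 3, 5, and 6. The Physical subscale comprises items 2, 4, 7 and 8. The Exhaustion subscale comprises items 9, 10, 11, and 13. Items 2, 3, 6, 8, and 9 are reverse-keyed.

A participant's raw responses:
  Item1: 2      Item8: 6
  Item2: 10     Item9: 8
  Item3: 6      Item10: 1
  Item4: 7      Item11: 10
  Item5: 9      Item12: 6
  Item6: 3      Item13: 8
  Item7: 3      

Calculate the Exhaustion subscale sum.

Exhaustion items: 9, 10, 11, 13.
Of these, item 9 is reverse-keyed; reversed = (0+10) − raw = 10 − raw.
  item 9: 10 − 8 = 2
  item 10: 1
  item 11: 10
  item 13: 8
Sum = 2 + 1 + 10 + 8 = 21

21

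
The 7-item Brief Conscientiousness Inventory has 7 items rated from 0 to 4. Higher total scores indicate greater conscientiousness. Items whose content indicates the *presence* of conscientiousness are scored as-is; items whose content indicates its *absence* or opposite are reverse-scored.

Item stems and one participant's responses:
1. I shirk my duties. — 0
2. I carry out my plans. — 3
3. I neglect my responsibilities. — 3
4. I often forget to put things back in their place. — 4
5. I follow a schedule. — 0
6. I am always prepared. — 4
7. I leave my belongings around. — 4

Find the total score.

Items 1, 3, 4, 7 describe the absence/opposite of conscientiousness → reverse-score.
reversed = (0+4) − raw = 4 − raw.
  item 1: 4 − 0 = 4
  item 2: 3
  item 3: 4 − 3 = 1
  item 4: 4 − 4 = 0
  item 5: 0
  item 6: 4
  item 7: 4 − 4 = 0
Total = 4 + 3 + 1 + 0 + 0 + 4 + 0 = 12

12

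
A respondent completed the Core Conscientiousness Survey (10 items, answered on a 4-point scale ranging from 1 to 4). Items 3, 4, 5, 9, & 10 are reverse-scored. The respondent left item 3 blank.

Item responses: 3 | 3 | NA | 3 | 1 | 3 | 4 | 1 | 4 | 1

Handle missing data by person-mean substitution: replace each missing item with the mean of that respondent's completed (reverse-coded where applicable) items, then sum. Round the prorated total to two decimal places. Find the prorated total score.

27.78

Reverse-coded (reverse-coded value = 5 − response):
  item 4: 5 − 3 = 2
  item 5: 5 − 1 = 4
  item 9: 5 − 4 = 1
  item 10: 5 − 1 = 4
Completed scored items (9 of 10): 3, 3, 2, 4, 3, 4, 1, 1, 4; sum = 25.
Person mean = 25 / 9 ≈ 2.7778
Prorated total = (25 / 9) × 10 = 27.78 (to 2 dp)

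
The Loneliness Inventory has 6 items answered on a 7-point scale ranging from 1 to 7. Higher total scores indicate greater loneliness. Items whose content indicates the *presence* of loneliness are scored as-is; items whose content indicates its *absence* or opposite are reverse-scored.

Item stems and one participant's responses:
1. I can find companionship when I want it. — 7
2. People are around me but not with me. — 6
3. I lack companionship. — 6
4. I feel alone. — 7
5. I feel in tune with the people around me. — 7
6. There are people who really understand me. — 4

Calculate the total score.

Items 1, 5, 6 describe the absence/opposite of loneliness → reverse-score.
reverse-coded value = 8 − response.
  item 1: 8 − 7 = 1
  item 2: 6
  item 3: 6
  item 4: 7
  item 5: 8 − 7 = 1
  item 6: 8 − 4 = 4
Total = 1 + 6 + 6 + 7 + 1 + 4 = 25

25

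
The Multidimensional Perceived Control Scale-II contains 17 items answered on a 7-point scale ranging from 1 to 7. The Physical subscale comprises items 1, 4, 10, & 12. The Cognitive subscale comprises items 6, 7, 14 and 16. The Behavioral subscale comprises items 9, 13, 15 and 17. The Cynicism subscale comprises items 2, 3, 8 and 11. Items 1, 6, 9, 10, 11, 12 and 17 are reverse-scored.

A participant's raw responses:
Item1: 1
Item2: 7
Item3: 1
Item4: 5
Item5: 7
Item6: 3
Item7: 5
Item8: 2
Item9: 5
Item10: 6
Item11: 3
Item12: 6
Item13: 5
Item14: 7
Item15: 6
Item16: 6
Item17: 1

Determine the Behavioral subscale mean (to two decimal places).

5.25

Behavioral items: 9, 13, 15, 17.
Of these, items 9 and 17 are reverse-scored; on a 1–7 scale, reversed = 8 − raw.
  item 9: 8 − 5 = 3
  item 13: 5
  item 15: 6
  item 17: 8 − 1 = 7
Sum = 3 + 5 + 6 + 7 = 21
Mean = 21 / 4 = 5.25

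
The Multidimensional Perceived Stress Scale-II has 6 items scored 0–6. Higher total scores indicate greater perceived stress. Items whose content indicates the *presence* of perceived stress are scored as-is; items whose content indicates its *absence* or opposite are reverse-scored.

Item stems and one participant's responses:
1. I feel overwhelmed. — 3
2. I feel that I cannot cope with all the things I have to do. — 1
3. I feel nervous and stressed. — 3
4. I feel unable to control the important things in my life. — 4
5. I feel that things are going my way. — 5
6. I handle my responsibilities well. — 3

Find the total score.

15

Items 5, 6 describe the absence/opposite of perceived stress → reverse-score.
reversed = (0+6) − raw = 6 − raw.
  item 1: 3
  item 2: 1
  item 3: 3
  item 4: 4
  item 5: 6 − 5 = 1
  item 6: 6 − 3 = 3
Total = 3 + 1 + 3 + 4 + 1 + 3 = 15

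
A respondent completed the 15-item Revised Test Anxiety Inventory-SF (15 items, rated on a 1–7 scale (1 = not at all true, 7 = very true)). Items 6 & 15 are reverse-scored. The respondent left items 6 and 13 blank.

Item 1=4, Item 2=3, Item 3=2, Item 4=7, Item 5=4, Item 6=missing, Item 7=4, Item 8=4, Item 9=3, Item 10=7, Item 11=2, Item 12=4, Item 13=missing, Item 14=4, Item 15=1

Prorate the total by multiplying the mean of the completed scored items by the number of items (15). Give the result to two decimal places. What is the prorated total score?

Reverse-coded (on a 1–7 scale, reversed = 8 − raw):
  item 15: 8 − 1 = 7
Completed scored items (13 of 15): 4, 3, 2, 7, 4, 4, 4, 3, 7, 2, 4, 4, 7; sum = 55.
Person mean = 55 / 13 ≈ 4.2308
Prorated total = (55 / 13) × 15 = 63.46 (to 2 dp)

63.46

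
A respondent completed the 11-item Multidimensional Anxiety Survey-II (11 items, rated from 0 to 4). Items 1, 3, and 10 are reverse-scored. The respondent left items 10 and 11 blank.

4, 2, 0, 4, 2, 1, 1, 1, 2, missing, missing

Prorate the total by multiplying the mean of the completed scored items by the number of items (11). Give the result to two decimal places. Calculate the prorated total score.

Reverse-coded (reverse-coded value = 4 − response):
  item 1: 4 − 4 = 0
  item 3: 4 − 0 = 4
Completed scored items (9 of 11): 0, 2, 4, 4, 2, 1, 1, 1, 2; sum = 17.
Person mean = 17 / 9 ≈ 1.8889
Prorated total = (17 / 9) × 11 = 20.78 (to 2 dp)

20.78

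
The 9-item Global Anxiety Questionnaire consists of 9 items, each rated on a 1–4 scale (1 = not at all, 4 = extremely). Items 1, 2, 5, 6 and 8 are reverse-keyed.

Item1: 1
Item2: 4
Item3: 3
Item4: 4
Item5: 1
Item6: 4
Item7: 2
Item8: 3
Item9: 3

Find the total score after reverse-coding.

Reversing items 1, 2, 5, 6 and 8 with 5 − raw:
Total = (5−1) + (5−4) + 3 + 4 + (5−1) + (5−4) + 2 + (5−3) + 3
      = 4 + 1 + 3 + 4 + 4 + 1 + 2 + 2 + 3 = 24

24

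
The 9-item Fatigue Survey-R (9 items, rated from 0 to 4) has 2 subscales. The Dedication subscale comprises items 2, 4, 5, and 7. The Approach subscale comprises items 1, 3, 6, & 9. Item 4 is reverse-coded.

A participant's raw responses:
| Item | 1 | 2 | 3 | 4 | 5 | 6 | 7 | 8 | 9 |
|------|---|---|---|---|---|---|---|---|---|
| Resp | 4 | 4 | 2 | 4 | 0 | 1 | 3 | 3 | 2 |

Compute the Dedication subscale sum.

7

Dedication items: 2, 4, 5, 7.
Of these, item 4 is reverse-coded; reversed = (0+4) − raw = 4 − raw.
  item 2: 4
  item 4: 4 − 4 = 0
  item 5: 0
  item 7: 3
Sum = 4 + 0 + 0 + 3 = 7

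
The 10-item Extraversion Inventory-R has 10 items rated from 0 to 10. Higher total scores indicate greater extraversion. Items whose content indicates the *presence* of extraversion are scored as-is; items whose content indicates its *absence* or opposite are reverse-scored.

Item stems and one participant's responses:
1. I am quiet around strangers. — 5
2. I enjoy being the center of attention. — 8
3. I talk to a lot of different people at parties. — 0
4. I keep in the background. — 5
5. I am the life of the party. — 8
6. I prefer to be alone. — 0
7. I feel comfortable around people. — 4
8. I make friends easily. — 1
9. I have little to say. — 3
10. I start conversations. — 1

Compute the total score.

Items 1, 4, 6, 9 describe the absence/opposite of extraversion → reverse-score.
on a 0–10 scale, reversed = 10 − raw.
  item 1: 10 − 5 = 5
  item 2: 8
  item 3: 0
  item 4: 10 − 5 = 5
  item 5: 8
  item 6: 10 − 0 = 10
  item 7: 4
  item 8: 1
  item 9: 10 − 3 = 7
  item 10: 1
Total = 5 + 8 + 0 + 5 + 8 + 10 + 4 + 1 + 7 + 1 = 49

49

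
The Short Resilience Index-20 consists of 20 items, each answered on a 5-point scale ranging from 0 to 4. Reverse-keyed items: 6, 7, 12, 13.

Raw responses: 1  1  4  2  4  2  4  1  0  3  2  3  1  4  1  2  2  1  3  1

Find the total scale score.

38

Reverse-keyed items use 4 − raw:
  item 6: 4 − 2 = 2
  item 7: 4 − 4 = 0
  item 12: 4 − 3 = 1
  item 13: 4 − 1 = 3
Scored items: 1, 1, 4, 2, 4, 2, 0, 1, 0, 3, 2, 1, 3, 4, 1, 2, 2, 1, 3, 1
Total = 1 + 1 + 4 + 2 + 4 + 2 + 0 + 1 + 0 + 3 + 2 + 1 + 3 + 4 + 1 + 2 + 2 + 1 + 3 + 1 = 38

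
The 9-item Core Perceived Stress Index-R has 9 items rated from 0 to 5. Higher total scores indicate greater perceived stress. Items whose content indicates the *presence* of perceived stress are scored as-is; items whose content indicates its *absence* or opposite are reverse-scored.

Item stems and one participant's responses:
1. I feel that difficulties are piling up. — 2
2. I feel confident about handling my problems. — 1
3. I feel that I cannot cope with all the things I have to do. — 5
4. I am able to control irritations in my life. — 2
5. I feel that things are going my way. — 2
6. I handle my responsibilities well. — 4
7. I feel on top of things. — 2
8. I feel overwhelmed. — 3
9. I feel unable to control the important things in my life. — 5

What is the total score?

29

Items 2, 4, 5, 6, 7 describe the absence/opposite of perceived stress → reverse-score.
reverse-coded value = 5 − response.
  item 1: 2
  item 2: 5 − 1 = 4
  item 3: 5
  item 4: 5 − 2 = 3
  item 5: 5 − 2 = 3
  item 6: 5 − 4 = 1
  item 7: 5 − 2 = 3
  item 8: 3
  item 9: 5
Total = 2 + 4 + 5 + 3 + 3 + 1 + 3 + 3 + 5 = 29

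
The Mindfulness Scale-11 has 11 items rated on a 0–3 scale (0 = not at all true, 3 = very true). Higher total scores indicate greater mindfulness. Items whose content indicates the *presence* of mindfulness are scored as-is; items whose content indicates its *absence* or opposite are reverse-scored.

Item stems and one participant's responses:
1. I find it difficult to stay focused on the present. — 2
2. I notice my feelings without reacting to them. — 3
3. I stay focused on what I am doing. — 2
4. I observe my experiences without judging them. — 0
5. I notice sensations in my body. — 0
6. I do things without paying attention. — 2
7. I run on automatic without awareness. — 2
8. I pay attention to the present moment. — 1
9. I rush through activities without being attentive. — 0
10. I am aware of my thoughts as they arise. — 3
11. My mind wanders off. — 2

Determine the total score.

16

Items 1, 6, 7, 9, 11 describe the absence/opposite of mindfulness → reverse-score.
on a 0–3 scale, reversed = 3 − raw.
  item 1: 3 − 2 = 1
  item 2: 3
  item 3: 2
  item 4: 0
  item 5: 0
  item 6: 3 − 2 = 1
  item 7: 3 − 2 = 1
  item 8: 1
  item 9: 3 − 0 = 3
  item 10: 3
  item 11: 3 − 2 = 1
Total = 1 + 3 + 2 + 0 + 0 + 1 + 1 + 1 + 3 + 3 + 1 = 16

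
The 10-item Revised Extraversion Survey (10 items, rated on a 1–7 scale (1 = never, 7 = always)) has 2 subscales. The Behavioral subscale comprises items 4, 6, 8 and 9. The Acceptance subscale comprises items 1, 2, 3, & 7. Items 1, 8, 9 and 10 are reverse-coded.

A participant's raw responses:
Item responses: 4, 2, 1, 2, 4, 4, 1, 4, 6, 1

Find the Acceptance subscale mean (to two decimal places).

2.00

Acceptance items: 1, 2, 3, 7.
Of these, item 1 is reverse-coded; on a 1–7 scale, reversed = 8 − raw.
  item 1: 8 − 4 = 4
  item 2: 2
  item 3: 1
  item 7: 1
Sum = 4 + 2 + 1 + 1 = 8
Mean = 8 / 4 = 2.00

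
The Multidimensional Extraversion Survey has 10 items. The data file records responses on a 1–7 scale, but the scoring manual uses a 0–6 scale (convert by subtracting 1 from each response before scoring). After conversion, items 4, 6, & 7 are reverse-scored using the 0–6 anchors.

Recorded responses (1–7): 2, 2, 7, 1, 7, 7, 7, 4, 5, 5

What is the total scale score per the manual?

31

Convert to 0–6: 1, 1, 6, 0, 6, 6, 6, 3, 4, 4
Reverse-coded (reversed = (0+6) − raw = 6 − raw):
  item 4: 6 − 0 = 6
  item 6: 6 − 6 = 0
  item 7: 6 − 6 = 0
Scored: 1, 1, 6, 6, 6, 0, 0, 3, 4, 4
Total = 31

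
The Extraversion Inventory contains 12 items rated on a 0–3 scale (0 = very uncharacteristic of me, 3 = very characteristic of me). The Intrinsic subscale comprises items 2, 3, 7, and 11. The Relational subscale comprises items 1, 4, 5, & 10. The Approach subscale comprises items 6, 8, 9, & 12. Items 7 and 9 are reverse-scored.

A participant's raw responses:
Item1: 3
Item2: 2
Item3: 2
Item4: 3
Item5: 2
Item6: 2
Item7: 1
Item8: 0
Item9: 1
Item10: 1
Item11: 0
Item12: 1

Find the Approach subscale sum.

5

Approach items: 6, 8, 9, 12.
Of these, item 9 is reverse-scored; reversed = (0+3) − raw = 3 − raw.
  item 6: 2
  item 8: 0
  item 9: 3 − 1 = 2
  item 12: 1
Sum = 2 + 0 + 2 + 1 = 5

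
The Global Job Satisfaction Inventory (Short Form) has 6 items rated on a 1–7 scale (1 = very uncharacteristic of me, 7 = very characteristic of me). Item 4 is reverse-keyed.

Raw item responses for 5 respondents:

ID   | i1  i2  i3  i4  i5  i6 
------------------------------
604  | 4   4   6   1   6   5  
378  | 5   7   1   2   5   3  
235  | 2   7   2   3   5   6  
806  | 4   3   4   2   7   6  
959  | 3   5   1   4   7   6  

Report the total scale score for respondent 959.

26

Respondent 959 raw: 3, 5, 1, 4, 7, 6.
Reverse-coded (reverse-coded value = 8 − response):
  item 1: 3
  item 2: 5
  item 3: 1
  item 4: 8 − 4 = 4
  item 5: 7
  item 6: 6
Sum = 3 + 5 + 1 + 4 + 7 + 6 = 26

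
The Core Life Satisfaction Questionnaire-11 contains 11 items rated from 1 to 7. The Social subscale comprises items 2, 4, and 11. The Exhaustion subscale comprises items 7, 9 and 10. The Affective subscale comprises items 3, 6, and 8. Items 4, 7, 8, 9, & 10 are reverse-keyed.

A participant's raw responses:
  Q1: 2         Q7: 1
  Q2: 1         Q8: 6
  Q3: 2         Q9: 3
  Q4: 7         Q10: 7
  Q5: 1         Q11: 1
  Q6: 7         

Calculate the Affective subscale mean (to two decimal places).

Affective items: 3, 6, 8.
Of these, item 8 is reverse-keyed; reversed = (1+7) − raw = 8 − raw.
  item 3: 2
  item 6: 7
  item 8: 8 − 6 = 2
Sum = 2 + 7 + 2 = 11
Mean = 11 / 3 = 3.67

3.67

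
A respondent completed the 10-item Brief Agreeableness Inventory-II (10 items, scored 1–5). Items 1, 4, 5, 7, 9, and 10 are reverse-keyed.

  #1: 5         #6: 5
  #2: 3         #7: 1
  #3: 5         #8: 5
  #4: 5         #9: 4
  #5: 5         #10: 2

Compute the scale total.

32

Apply reverse scoring (reverse-coded value = 6 − response):
  item 1: 6 − 5 = 1
  item 4: 6 − 5 = 1
  item 5: 6 − 5 = 1
  item 7: 6 − 1 = 5
  item 9: 6 − 4 = 2
  item 10: 6 − 2 = 4
Scored items: 1, 3, 5, 1, 1, 5, 5, 5, 2, 4
Total = 1 + 3 + 5 + 1 + 1 + 5 + 5 + 5 + 2 + 4 = 32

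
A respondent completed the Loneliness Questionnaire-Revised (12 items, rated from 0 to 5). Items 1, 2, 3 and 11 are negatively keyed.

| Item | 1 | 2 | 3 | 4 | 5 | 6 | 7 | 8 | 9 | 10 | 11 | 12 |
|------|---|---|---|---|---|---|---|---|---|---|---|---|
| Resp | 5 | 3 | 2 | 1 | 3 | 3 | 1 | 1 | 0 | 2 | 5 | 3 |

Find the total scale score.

Apply reverse scoring (on a 0–5 scale, reversed = 5 − raw):
  item 1: 5 − 5 = 0
  item 2: 5 − 3 = 2
  item 3: 5 − 2 = 3
  item 11: 5 − 5 = 0
After reverse-coding: 0, 2, 3, 1, 3, 3, 1, 1, 0, 2, 0, 3
Total = 0 + 2 + 3 + 1 + 3 + 3 + 1 + 1 + 0 + 2 + 0 + 3 = 19

19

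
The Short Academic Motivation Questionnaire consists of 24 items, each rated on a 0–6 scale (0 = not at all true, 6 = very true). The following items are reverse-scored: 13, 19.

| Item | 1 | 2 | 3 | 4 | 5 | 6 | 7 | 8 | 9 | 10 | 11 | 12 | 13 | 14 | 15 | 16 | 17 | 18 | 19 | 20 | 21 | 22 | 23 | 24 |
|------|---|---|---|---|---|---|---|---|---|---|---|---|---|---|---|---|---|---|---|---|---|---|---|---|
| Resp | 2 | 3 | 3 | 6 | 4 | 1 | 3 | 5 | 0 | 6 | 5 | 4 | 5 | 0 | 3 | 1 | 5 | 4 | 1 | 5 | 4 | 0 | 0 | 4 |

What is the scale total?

Raw sum = 74. Reverse-scored items: 13, 19; their raw sum = 6.
Each reversal replaces raw with 6 − raw, changing the total by 6 − 2·raw per item.
Total = 74 + 2·6 − 2·6 = 74 + 12 − 12 = 74

74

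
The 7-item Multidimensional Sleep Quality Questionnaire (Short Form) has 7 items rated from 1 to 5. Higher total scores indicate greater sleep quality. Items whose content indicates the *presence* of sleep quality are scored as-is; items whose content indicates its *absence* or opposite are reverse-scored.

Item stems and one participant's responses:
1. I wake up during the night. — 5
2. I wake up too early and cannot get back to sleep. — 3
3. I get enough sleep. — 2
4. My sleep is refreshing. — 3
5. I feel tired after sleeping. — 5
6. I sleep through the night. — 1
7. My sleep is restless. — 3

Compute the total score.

Items 1, 2, 5, 7 describe the absence/opposite of sleep quality → reverse-score.
reverse-coded value = 6 − response.
  item 1: 6 − 5 = 1
  item 2: 6 − 3 = 3
  item 3: 2
  item 4: 3
  item 5: 6 − 5 = 1
  item 6: 1
  item 7: 6 − 3 = 3
Total = 1 + 3 + 2 + 3 + 1 + 1 + 3 = 14

14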